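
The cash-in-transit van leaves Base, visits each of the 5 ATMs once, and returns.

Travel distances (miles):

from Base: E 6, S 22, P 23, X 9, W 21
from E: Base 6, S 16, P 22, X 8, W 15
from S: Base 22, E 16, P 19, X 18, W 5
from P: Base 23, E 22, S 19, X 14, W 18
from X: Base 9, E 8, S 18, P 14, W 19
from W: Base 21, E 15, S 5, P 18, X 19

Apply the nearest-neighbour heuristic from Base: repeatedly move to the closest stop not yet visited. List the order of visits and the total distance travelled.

Total distance 73 miles via the nearest-neighbour route Base → E → X → P → W → S → Base.

At Base the remaining stops are E 6, X 9, W 21, S 22, P 23; go to E.
At E the remaining stops are X 8, W 15, S 16, P 22; go to X.
At X the remaining stops are P 14, S 18, W 19; go to P.
At P the remaining stops are W 18, S 19; go to W.
At W the remaining stops are S 5; go to S.
Return S→Base: 22.
Total = 6 + 8 + 14 + 18 + 5 + 22 = 73.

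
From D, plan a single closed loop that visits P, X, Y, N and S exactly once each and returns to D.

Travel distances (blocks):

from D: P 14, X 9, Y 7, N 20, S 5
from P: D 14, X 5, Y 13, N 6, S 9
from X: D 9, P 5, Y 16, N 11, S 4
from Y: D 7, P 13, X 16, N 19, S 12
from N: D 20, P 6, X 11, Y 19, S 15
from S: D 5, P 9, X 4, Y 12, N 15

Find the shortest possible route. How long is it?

With 5 stops there are 5!/2 = 60 distinct round trips (a route and its reverse cost the same).
D→P→X→Y→N→S→D: 14+5+16+19+15+5 = 74
D→P→X→Y→S→N→D: 14+5+16+12+15+20 = 82
D→P→X→N→Y→S→D: 14+5+11+19+12+5 = 66
D→P→X→N→S→Y→D: 14+5+11+15+12+7 = 64
D→P→X→S→Y→N→D: 14+5+4+12+19+20 = 74
D→P→X→S→N→Y→D: 14+5+4+15+19+7 = 64
D→P→Y→X→N→S→D: 14+13+16+11+15+5 = 74
D→P→Y→X→S→N→D: 14+13+16+4+15+20 = 82
D→P→Y→N→X→S→D: 14+13+19+11+4+5 = 66
D→P→Y→N→S→X→D: 14+13+19+15+4+9 = 74
D→P→Y→S→X→N→D: 14+13+12+4+11+20 = 74
D→P→Y→S→N→X→D: 14+13+12+15+11+9 = 74
D→P→N→X→Y→S→D: 14+6+11+16+12+5 = 64
D→P→N→X→S→Y→D: 14+6+11+4+12+7 = 54
… (46 more)
D→Y→P→N→X→S→D: 7+13+6+11+4+5 = 46  ← best
The minimum is 46.
One optimal route: D → Y → P → N → X → S → D (or its reverse).

Minimum total distance: 46 blocks.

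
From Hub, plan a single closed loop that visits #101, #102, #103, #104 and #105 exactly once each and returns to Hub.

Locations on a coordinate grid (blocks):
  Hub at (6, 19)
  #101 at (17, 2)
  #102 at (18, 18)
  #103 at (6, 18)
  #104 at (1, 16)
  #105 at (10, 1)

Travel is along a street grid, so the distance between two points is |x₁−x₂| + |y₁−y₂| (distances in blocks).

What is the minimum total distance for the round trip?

70 blocks — the shortest possible round trip.

With 5 stops there are 5!/2 = 60 distinct round trips (a route and its reverse cost the same).
Hub→#101→#102→#103→#104→#105→Hub: 28+17+12+7+24+22 = 110
Hub→#101→#102→#103→#105→#104→Hub: 28+17+12+21+24+8 = 110
Hub→#101→#102→#104→#103→#105→Hub: 28+17+19+7+21+22 = 114
Hub→#101→#102→#104→#105→#103→Hub: 28+17+19+24+21+1 = 110
Hub→#101→#102→#105→#103→#104→Hub: 28+17+25+21+7+8 = 106
Hub→#101→#102→#105→#104→#103→Hub: 28+17+25+24+7+1 = 102
Hub→#101→#103→#102→#104→#105→Hub: 28+27+12+19+24+22 = 132
Hub→#101→#103→#102→#105→#104→Hub: 28+27+12+25+24+8 = 124
Hub→#101→#103→#104→#102→#105→Hub: 28+27+7+19+25+22 = 128
Hub→#101→#103→#104→#105→#102→Hub: 28+27+7+24+25+13 = 124
Hub→#101→#103→#105→#102→#104→Hub: 28+27+21+25+19+8 = 128
Hub→#101→#103→#105→#104→#102→Hub: 28+27+21+24+19+13 = 132
Hub→#101→#104→#102→#103→#105→Hub: 28+30+19+12+21+22 = 132
Hub→#101→#104→#102→#105→#103→Hub: 28+30+19+25+21+1 = 124
… (46 more)
Hub→#102→#101→#105→#104→#103→Hub: 13+17+8+24+7+1 = 70  ← best
The minimum is 70.
One optimal route: Hub → #102 → #101 → #105 → #104 → #103 → Hub (or its reverse).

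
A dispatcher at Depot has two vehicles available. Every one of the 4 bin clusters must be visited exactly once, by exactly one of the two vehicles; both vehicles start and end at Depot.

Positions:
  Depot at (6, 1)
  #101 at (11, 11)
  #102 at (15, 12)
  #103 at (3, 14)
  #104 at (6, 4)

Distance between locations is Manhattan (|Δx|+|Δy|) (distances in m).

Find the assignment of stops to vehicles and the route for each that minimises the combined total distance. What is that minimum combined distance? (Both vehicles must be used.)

Check every non-empty split of the stops between the two vehicles; for each half take its own optimal tour:
  {#101} + {#102, #103, #104}: 30 + 50 = 80
  {#102} + {#101, #103, #104}: 40 + 42 = 82
  {#101, #102} + {#103, #104}: 40 + 32 = 72
  {#103} + {#101, #102, #104}: 32 + 40 = 72
  {#101, #103} + {#102, #104}: 42 + 40 = 82
  {#102, #103} + {#101, #104}: 50 + 30 = 80
  … (7 splits in total)
  {#101, #102, #103} + {#104}: 50 + 6 = 56  ← best
Best: vehicle 1 Depot → #101 → #102 → #103 → Depot = 50; vehicle 2 Depot → #104 → Depot = 6; combined 56.

56 m — the smallest possible combined total.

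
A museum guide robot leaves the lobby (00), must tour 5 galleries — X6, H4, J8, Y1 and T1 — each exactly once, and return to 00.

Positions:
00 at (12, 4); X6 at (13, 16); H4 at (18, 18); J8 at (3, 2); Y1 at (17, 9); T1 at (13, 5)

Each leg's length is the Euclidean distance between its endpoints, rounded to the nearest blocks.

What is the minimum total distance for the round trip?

47 blocks — the shortest possible round trip.

With 5 stops there are 5!/2 = 60 distinct round trips (a route and its reverse cost the same).
00→X6→H4→J8→Y1→T1→00: 12+5+22+16+6+1 = 62
00→X6→H4→J8→T1→Y1→00: 12+5+22+10+6+7 = 62
00→X6→H4→Y1→J8→T1→00: 12+5+9+16+10+1 = 53
00→X6→H4→Y1→T1→J8→00: 12+5+9+6+10+9 = 51
00→X6→H4→T1→J8→Y1→00: 12+5+14+10+16+7 = 64
00→X6→H4→T1→Y1→J8→00: 12+5+14+6+16+9 = 62
00→X6→J8→H4→Y1→T1→00: 12+17+22+9+6+1 = 67
00→X6→J8→H4→T1→Y1→00: 12+17+22+14+6+7 = 78
00→X6→J8→Y1→H4→T1→00: 12+17+16+9+14+1 = 69
00→X6→J8→Y1→T1→H4→00: 12+17+16+6+14+15 = 80
00→X6→J8→T1→H4→Y1→00: 12+17+10+14+9+7 = 69
00→X6→J8→T1→Y1→H4→00: 12+17+10+6+9+15 = 69
00→X6→Y1→H4→J8→T1→00: 12+8+9+22+10+1 = 62
00→X6→Y1→H4→T1→J8→00: 12+8+9+14+10+9 = 62
… (46 more)
00→J8→X6→H4→Y1→T1→00: 9+17+5+9+6+1 = 47  ← best
The minimum is 47.
One optimal route: 00 → J8 → X6 → H4 → Y1 → T1 → 00 (or its reverse).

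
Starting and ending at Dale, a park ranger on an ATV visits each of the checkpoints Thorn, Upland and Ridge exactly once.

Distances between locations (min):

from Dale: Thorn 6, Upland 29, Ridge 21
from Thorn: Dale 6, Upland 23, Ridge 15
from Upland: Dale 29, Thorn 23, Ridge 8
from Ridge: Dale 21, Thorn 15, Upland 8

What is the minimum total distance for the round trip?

Minimum total distance: 58 min.

Dale → Thorn → Upland → Ridge → Dale: 6+23+8+21 = 58
Dale → Thorn → Ridge → Upland → Dale: 6+15+8+29 = 58
Dale → Upland → Thorn → Ridge → Dale: 29+23+15+21 = 88
The minimum is 58.
One optimal route: Dale → Thorn → Upland → Ridge → Dale (or its reverse).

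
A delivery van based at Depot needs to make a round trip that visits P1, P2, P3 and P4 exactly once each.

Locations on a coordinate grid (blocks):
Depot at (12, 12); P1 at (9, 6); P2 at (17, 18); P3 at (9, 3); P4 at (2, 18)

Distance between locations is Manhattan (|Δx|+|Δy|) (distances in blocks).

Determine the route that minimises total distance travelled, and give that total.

Minimum total distance: 60 blocks.

There are 12 distinct closed tours to check (reversals are equivalent).
Depot → P1 → P2 → P3 → P4 → Depot: 9+20+23+22+16 = 90
Depot → P1 → P2 → P4 → P3 → Depot: 9+20+15+22+12 = 78
Depot → P1 → P3 → P2 → P4 → Depot: 9+3+23+15+16 = 66
Depot → P1 → P3 → P4 → P2 → Depot: 9+3+22+15+11 = 60
Depot → P1 → P4 → P2 → P3 → Depot: 9+19+15+23+12 = 78
Depot → P1 → P4 → P3 → P2 → Depot: 9+19+22+23+11 = 84
Depot → P2 → P1 → P3 → P4 → Depot: 11+20+3+22+16 = 72
Depot → P2 → P1 → P4 → P3 → Depot: 11+20+19+22+12 = 84
Depot → P2 → P3 → P1 → P4 → Depot: 11+23+3+19+16 = 72
Depot → P2 → P4 → P1 → P3 → Depot: 11+15+19+3+12 = 60
Depot → P3 → P1 → P2 → P4 → Depot: 12+3+20+15+16 = 66
Depot → P3 → P2 → P1 → P4 → Depot: 12+23+20+19+16 = 90
The minimum is 60.
One optimal route: Depot → P1 → P3 → P4 → P2 → Depot (or its reverse).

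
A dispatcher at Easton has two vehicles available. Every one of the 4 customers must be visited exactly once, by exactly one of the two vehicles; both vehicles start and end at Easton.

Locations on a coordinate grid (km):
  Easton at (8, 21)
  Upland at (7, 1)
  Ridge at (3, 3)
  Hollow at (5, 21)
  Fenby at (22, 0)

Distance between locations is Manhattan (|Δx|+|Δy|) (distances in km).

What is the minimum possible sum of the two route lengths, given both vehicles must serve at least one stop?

86 km — the smallest possible combined total.

Try each way of splitting the stops between the two vehicles (each non-empty) and, for each split, find the best tour for each vehicle:
  {Upland} + {Ridge, Hollow, Fenby}: 42 + 80 = 122
  {Ridge} + {Upland, Hollow, Fenby}: 46 + 76 = 122
  {Upland, Ridge} + {Hollow, Fenby}: 50 + 76 = 126
  {Hollow} + {Upland, Ridge, Fenby}: 6 + 80 = 86
  {Upland, Hollow} + {Ridge, Fenby}: 46 + 80 = 126
  {Ridge, Hollow} + {Upland, Fenby}: 46 + 72 = 118
  … (7 splits in total)
Best: vehicle 1 Easton → Hollow → Easton = 6; vehicle 2 Easton → Ridge → Upland → Fenby → Easton = 80; combined 86.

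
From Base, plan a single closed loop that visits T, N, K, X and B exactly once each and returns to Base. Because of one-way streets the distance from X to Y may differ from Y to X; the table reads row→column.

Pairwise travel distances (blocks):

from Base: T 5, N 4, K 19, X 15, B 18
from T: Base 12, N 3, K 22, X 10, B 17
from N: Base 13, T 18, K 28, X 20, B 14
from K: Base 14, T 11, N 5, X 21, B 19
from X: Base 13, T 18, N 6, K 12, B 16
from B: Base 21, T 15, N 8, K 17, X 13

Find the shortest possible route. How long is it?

Base → T → N → K → X → B → Base: 5+3+28+21+16+21 = 94
Base → T → N → K → B → X → Base: 5+3+28+19+13+13 = 81
Base → T → N → X → K → B → Base: 5+3+20+12+19+21 = 80
Base → T → N → X → B → K → Base: 5+3+20+16+17+14 = 75
Base → T → N → B → K → X → Base: 5+3+14+17+21+13 = 73
Base → T → N → B → X → K → Base: 5+3+14+13+12+14 = 61
Base → T → K → N → X → B → Base: 5+22+5+20+16+21 = 89
Base → T → K → N → B → X → Base: 5+22+5+14+13+13 = 72
Base → T → K → X → N → B → Base: 5+22+21+6+14+21 = 89
Base → T → K → X → B → N → Base: 5+22+21+16+8+13 = 85
Base → T → K → B → N → X → Base: 5+22+19+8+20+13 = 87
Base → T → K → B → X → N → Base: 5+22+19+13+6+13 = 78
Base → T → X → N → K → B → Base: 5+10+6+28+19+21 = 89
Base → T → X → N → B → K → Base: 5+10+6+14+17+14 = 66
… (106 more)
The minimum is 61.
One optimal route: Base → T → N → B → X → K → Base.

Minimum total distance: 61 blocks.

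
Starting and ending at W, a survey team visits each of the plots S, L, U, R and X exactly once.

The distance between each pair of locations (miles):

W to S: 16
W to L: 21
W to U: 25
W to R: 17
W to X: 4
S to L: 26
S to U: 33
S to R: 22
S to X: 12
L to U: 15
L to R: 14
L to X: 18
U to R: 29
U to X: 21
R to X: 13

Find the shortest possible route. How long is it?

Minimum total distance: 92 miles.

W - S - L - U - R - X - W: 16+26+15+29+13+4 = 103
W - S - L - U - X - R - W: 16+26+15+21+13+17 = 108
W - S - L - R - U - X - W: 16+26+14+29+21+4 = 110
W - S - L - R - X - U - W: 16+26+14+13+21+25 = 115
W - S - L - X - U - R - W: 16+26+18+21+29+17 = 127
W - S - L - X - R - U - W: 16+26+18+13+29+25 = 127
W - S - U - L - R - X - W: 16+33+15+14+13+4 = 95
W - S - U - L - X - R - W: 16+33+15+18+13+17 = 112
W - S - U - R - L - X - W: 16+33+29+14+18+4 = 114
W - S - U - R - X - L - W: 16+33+29+13+18+21 = 130
W - S - U - X - L - R - W: 16+33+21+18+14+17 = 119
W - S - U - X - R - L - W: 16+33+21+13+14+21 = 118
W - S - R - L - U - X - W: 16+22+14+15+21+4 = 92
W - S - R - L - X - U - W: 16+22+14+18+21+25 = 116
… (46 more)
The minimum is 92.
One optimal route: W → S → R → L → U → X → W (or its reverse).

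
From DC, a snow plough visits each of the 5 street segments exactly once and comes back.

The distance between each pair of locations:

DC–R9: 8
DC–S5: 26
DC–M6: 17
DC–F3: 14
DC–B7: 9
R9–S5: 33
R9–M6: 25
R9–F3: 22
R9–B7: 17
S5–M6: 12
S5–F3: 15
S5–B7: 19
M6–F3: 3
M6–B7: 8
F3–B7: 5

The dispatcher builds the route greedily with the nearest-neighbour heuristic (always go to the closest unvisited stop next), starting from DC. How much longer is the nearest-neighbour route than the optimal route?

The nearest-neighbour route is 1 longer than optimal.

DC: R9=8, B7=9, F3=14, M6=17, S5=26 ⇒ R9
R9: B7=17, F3=22, M6=25, S5=33 ⇒ B7
B7: F3=5, M6=8, S5=19 ⇒ F3
F3: M6=3, S5=15 ⇒ M6
M6: S5=12 ⇒ S5
NN route DC → R9 → B7 → F3 → M6 → S5 → DC costs 71.
Optimal: DC → R9 → S5 → M6 → F3 → B7 → DC costs 70 (by enumerating all 60 distinct tours).
Excess = 71 − 70 = 1.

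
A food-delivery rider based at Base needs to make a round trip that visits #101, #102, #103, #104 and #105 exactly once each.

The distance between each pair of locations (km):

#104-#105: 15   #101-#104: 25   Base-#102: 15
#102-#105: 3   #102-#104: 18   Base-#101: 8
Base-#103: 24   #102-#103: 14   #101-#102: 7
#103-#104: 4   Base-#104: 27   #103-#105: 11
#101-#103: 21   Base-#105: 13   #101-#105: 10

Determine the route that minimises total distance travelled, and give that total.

Base→#101→#102→#103→#104→#105→Base: 8+7+14+4+15+13 = 61
Base→#101→#102→#103→#105→#104→Base: 8+7+14+11+15+27 = 82
Base→#101→#102→#104→#103→#105→Base: 8+7+18+4+11+13 = 61
Base→#101→#102→#104→#105→#103→Base: 8+7+18+15+11+24 = 83
Base→#101→#102→#105→#103→#104→Base: 8+7+3+11+4+27 = 60
Base→#101→#102→#105→#104→#103→Base: 8+7+3+15+4+24 = 61
Base→#101→#103→#102→#104→#105→Base: 8+21+14+18+15+13 = 89
Base→#101→#103→#102→#105→#104→Base: 8+21+14+3+15+27 = 88
Base→#101→#103→#104→#102→#105→Base: 8+21+4+18+3+13 = 67
Base→#101→#103→#104→#105→#102→Base: 8+21+4+15+3+15 = 66
Base→#101→#103→#105→#102→#104→Base: 8+21+11+3+18+27 = 88
Base→#101→#103→#105→#104→#102→Base: 8+21+11+15+18+15 = 88
Base→#101→#104→#102→#103→#105→Base: 8+25+18+14+11+13 = 89
Base→#101→#104→#102→#105→#103→Base: 8+25+18+3+11+24 = 89
… (46 more)
The minimum is 60.
One optimal route: Base → #101 → #102 → #105 → #103 → #104 → Base (or its reverse).

Shortest round trip = 60 km.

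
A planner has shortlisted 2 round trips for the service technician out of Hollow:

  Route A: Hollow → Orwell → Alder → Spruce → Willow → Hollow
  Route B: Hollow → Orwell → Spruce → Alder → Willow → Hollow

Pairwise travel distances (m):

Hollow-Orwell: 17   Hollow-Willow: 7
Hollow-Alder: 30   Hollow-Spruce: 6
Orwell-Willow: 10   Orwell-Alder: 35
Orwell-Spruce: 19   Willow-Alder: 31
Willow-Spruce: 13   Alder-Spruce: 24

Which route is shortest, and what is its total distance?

Shortest is Route A, total 96 m.

Route A: 17 + 35 + 24 + 13 + 7 = 96
Route B: 17 + 19 + 24 + 31 + 7 = 98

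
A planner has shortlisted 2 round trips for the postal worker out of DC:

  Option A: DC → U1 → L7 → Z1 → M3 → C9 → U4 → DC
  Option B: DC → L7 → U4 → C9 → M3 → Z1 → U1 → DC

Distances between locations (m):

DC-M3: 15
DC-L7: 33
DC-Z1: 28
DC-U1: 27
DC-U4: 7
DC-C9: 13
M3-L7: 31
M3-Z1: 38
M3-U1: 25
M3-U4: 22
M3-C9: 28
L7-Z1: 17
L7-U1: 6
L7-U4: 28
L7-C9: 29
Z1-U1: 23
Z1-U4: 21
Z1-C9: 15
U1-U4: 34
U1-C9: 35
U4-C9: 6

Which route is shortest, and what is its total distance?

Shortest is Option A, total 129 m.

Option A: 27 + 6 + 17 + 38 + 28 + 6 + 7 = 129
Option B: 33 + 28 + 6 + 28 + 38 + 23 + 27 = 183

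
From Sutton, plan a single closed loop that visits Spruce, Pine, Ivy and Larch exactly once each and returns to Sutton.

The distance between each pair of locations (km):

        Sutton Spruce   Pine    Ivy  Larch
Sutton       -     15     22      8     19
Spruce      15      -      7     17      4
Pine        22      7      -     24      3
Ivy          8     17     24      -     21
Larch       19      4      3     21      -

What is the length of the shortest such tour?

Minimum total distance: 54 km.

Sutton - Spruce - Pine - Ivy - Larch - Sutton: 15+7+24+21+19 = 86
Sutton - Spruce - Pine - Larch - Ivy - Sutton: 15+7+3+21+8 = 54
Sutton - Spruce - Ivy - Pine - Larch - Sutton: 15+17+24+3+19 = 78
Sutton - Spruce - Ivy - Larch - Pine - Sutton: 15+17+21+3+22 = 78
Sutton - Spruce - Larch - Pine - Ivy - Sutton: 15+4+3+24+8 = 54
Sutton - Spruce - Larch - Ivy - Pine - Sutton: 15+4+21+24+22 = 86
Sutton - Pine - Spruce - Ivy - Larch - Sutton: 22+7+17+21+19 = 86
Sutton - Pine - Spruce - Larch - Ivy - Sutton: 22+7+4+21+8 = 62
Sutton - Pine - Ivy - Spruce - Larch - Sutton: 22+24+17+4+19 = 86
Sutton - Pine - Larch - Spruce - Ivy - Sutton: 22+3+4+17+8 = 54
Sutton - Ivy - Spruce - Pine - Larch - Sutton: 8+17+7+3+19 = 54
Sutton - Ivy - Pine - Spruce - Larch - Sutton: 8+24+7+4+19 = 62
The minimum is 54.
One optimal route: Sutton → Spruce → Pine → Larch → Ivy → Sutton (or its reverse).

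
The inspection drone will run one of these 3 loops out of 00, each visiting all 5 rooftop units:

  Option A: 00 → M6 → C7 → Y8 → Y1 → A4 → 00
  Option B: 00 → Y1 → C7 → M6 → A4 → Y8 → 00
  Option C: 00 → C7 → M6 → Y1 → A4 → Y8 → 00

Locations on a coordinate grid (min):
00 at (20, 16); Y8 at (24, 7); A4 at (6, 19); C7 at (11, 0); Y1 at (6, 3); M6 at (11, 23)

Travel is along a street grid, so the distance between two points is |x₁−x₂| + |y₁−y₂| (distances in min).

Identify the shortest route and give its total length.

Shortest is Option B, total 110 min.

Option A: 16 + 23 + 20 + 22 + 16 + 17 = 114
Option B: 27 + 8 + 23 + 9 + 30 + 13 = 110
Option C: 25 + 23 + 25 + 16 + 30 + 13 = 132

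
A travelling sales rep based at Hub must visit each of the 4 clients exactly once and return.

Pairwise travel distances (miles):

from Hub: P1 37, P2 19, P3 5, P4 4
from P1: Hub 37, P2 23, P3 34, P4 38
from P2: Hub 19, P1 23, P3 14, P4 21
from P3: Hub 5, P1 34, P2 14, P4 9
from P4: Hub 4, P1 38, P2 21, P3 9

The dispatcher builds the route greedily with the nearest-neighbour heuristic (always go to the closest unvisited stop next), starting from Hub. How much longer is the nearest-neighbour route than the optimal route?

Hub: P4=4, P3=5, P2=19, P1=37 ⇒ P4
P4: P3=9, P2=21, P1=38 ⇒ P3
P3: P2=14, P1=34 ⇒ P2
P2: P1=23 ⇒ P1
NN route Hub → P4 → P3 → P2 → P1 → Hub costs 87.
Optimal: Hub → P3 → P2 → P1 → P4 → Hub costs 84 (by enumerating all 12 distinct tours).
Excess = 87 − 84 = 3.

Excess over optimum: 3 miles.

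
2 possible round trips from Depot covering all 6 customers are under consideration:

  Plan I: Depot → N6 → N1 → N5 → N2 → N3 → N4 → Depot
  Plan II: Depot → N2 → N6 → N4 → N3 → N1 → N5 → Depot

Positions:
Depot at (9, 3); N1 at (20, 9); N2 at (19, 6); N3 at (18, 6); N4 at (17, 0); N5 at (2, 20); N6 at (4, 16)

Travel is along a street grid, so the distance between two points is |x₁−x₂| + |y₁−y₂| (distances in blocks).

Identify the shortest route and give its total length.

120 blocks — Plan I is the shortest.

Plan I: 18 + 23 + 29 + 31 + 1 + 7 + 11 = 120
Plan II: 13 + 25 + 29 + 7 + 5 + 29 + 24 = 132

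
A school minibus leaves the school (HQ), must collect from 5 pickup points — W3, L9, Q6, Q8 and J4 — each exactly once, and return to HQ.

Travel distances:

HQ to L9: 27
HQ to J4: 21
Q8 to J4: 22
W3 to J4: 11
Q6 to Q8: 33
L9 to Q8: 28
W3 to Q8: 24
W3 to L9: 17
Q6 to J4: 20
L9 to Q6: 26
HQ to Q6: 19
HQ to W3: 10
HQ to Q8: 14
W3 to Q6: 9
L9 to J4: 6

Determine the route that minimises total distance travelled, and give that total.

Shortest round trip = 87.

There are 60 distinct closed tours to check (reversals are equivalent).
HQ - W3 - L9 - Q6 - Q8 - J4 - HQ: 10+17+26+33+22+21 = 129
HQ - W3 - L9 - Q6 - J4 - Q8 - HQ: 10+17+26+20+22+14 = 109
HQ - W3 - L9 - Q8 - Q6 - J4 - HQ: 10+17+28+33+20+21 = 129
HQ - W3 - L9 - Q8 - J4 - Q6 - HQ: 10+17+28+22+20+19 = 116
HQ - W3 - L9 - J4 - Q6 - Q8 - HQ: 10+17+6+20+33+14 = 100
HQ - W3 - L9 - J4 - Q8 - Q6 - HQ: 10+17+6+22+33+19 = 107
HQ - W3 - Q6 - L9 - Q8 - J4 - HQ: 10+9+26+28+22+21 = 116
HQ - W3 - Q6 - L9 - J4 - Q8 - HQ: 10+9+26+6+22+14 = 87
HQ - W3 - Q6 - Q8 - L9 - J4 - HQ: 10+9+33+28+6+21 = 107
HQ - W3 - Q6 - Q8 - J4 - L9 - HQ: 10+9+33+22+6+27 = 107
HQ - W3 - Q6 - J4 - L9 - Q8 - HQ: 10+9+20+6+28+14 = 87
HQ - W3 - Q6 - J4 - Q8 - L9 - HQ: 10+9+20+22+28+27 = 116
HQ - W3 - Q8 - L9 - Q6 - J4 - HQ: 10+24+28+26+20+21 = 129
HQ - W3 - Q8 - L9 - J4 - Q6 - HQ: 10+24+28+6+20+19 = 107
… (46 more)
The minimum is 87.
One optimal route: HQ → W3 → Q6 → L9 → J4 → Q8 → HQ (or its reverse).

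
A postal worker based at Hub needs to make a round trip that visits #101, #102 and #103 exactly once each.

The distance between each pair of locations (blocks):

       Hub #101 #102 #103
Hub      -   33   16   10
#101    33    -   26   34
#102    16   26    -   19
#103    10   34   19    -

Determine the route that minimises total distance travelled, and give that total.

With 3 stops there are 3!/2 = 3 distinct round trips (a route and its reverse cost the same).
Hub → #101 → #102 → #103 → Hub: 33+26+19+10 = 88
Hub → #101 → #103 → #102 → Hub: 33+34+19+16 = 102
Hub → #102 → #101 → #103 → Hub: 16+26+34+10 = 86
The minimum is 86.
One optimal route: Hub → #102 → #101 → #103 → Hub (or its reverse).

Shortest round trip = 86 blocks.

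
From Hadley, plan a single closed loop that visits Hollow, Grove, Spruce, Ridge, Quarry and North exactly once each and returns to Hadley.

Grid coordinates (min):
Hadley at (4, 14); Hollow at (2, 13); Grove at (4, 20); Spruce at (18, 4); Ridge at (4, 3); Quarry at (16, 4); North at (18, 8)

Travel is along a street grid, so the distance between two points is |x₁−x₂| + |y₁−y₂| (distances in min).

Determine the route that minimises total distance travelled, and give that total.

Shortest round trip = 66 min.

Hadley - Hollow - Grove - Spruce - Ridge - Quarry - North - Hadley: 3+9+30+15+13+6+20 = 96
Hadley - Hollow - Grove - Spruce - Ridge - North - Quarry - Hadley: 3+9+30+15+19+6+22 = 104
Hadley - Hollow - Grove - Spruce - Quarry - Ridge - North - Hadley: 3+9+30+2+13+19+20 = 96
Hadley - Hollow - Grove - Spruce - Quarry - North - Ridge - Hadley: 3+9+30+2+6+19+11 = 80
Hadley - Hollow - Grove - Spruce - North - Ridge - Quarry - Hadley: 3+9+30+4+19+13+22 = 100
Hadley - Hollow - Grove - Spruce - North - Quarry - Ridge - Hadley: 3+9+30+4+6+13+11 = 76
Hadley - Hollow - Grove - Ridge - Spruce - Quarry - North - Hadley: 3+9+17+15+2+6+20 = 72
Hadley - Hollow - Grove - Ridge - Spruce - North - Quarry - Hadley: 3+9+17+15+4+6+22 = 76
… (352 more)
Hadley - Hollow - Ridge - Quarry - Spruce - North - Grove - Hadley: 3+12+13+2+4+26+6 = 66  ← best
The minimum is 66.
One optimal route: Hadley → Hollow → Ridge → Quarry → Spruce → North → Grove → Hadley (or its reverse).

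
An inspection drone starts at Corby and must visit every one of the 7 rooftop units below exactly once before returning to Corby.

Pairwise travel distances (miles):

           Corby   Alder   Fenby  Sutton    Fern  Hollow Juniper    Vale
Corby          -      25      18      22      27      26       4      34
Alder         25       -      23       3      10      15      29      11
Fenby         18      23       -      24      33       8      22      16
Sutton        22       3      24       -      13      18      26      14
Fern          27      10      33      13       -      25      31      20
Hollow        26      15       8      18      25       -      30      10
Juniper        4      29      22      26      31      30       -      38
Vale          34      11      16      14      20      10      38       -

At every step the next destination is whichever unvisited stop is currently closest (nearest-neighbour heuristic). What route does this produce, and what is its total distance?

Corby → [Juniper:4 / Fenby:18 / Sutton:22 / Alder:25 / Hollow:26 / Fern:27 / Vale:34] → Juniper (4)
Juniper → [Fenby:22 / Sutton:26 / Alder:29 / Hollow:30 / Fern:31 / Vale:38] → Fenby (22)
Fenby → [Hollow:8 / Vale:16 / Alder:23 / Sutton:24 / Fern:33] → Hollow (8)
Hollow → [Vale:10 / Alder:15 / Sutton:18 / Fern:25] → Vale (10)
Vale → [Alder:11 / Sutton:14 / Fern:20] → Alder (11)
Alder → [Sutton:3 / Fern:10] → Sutton (3)
Sutton → [Fern:13] → Fern (13)
Return Fern→Corby: 27.
Total = 4 + 22 + 8 + 10 + 11 + 3 + 13 + 27 = 98.

98 miles along Corby → Juniper → Fenby → Hollow → Vale → Alder → Sutton → Fern → Corby.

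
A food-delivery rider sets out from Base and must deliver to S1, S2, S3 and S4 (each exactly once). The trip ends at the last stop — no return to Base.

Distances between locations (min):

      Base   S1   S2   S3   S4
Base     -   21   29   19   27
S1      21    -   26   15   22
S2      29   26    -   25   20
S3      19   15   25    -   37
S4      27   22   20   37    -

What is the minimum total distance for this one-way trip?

Shortest open route: 76 min.

There are 4! = 24 possible orderings.
Base→S1→S2→S3→S4: 21+26+25+37 = 109
Base→S1→S2→S4→S3: 21+26+20+37 = 104
Base→S1→S3→S2→S4: 21+15+25+20 = 81
Base→S1→S3→S4→S2: 21+15+37+20 = 93
Base→S1→S4→S2→S3: 21+22+20+25 = 88
Base→S1→S4→S3→S2: 21+22+37+25 = 105
Base→S2→S1→S3→S4: 29+26+15+37 = 107
Base→S2→S1→S4→S3: 29+26+22+37 = 114
Base→S2→S3→S1→S4: 29+25+15+22 = 91
Base→S2→S3→S4→S1: 29+25+37+22 = 113
Base→S2→S4→S1→S3: 29+20+22+15 = 86
Base→S2→S4→S3→S1: 29+20+37+15 = 101
Base→S3→S1→S2→S4: 19+15+26+20 = 80
Base→S3→S1→S4→S2: 19+15+22+20 = 76
… (10 more)
The minimum is 76.
One shortest path: Base → S3 → S1 → S4 → S2.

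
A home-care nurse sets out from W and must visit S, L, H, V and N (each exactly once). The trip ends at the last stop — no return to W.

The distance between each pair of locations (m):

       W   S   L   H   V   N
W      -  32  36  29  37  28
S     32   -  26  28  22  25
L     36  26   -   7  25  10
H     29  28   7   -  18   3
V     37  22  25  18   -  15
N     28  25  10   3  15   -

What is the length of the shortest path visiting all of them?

There are 5! = 120 possible orderings.
W - S - L - H - V - N: 32+26+7+18+15 = 98
W - S - L - H - N - V: 32+26+7+3+15 = 83
W - S - L - V - H - N: 32+26+25+18+3 = 104
W - S - L - V - N - H: 32+26+25+15+3 = 101
W - S - L - N - H - V: 32+26+10+3+18 = 89
W - S - L - N - V - H: 32+26+10+15+18 = 101
W - S - H - L - V - N: 32+28+7+25+15 = 107
W - S - H - L - N - V: 32+28+7+10+15 = 92
W - S - H - V - L - N: 32+28+18+25+10 = 113
W - S - H - V - N - L: 32+28+18+15+10 = 103
W - S - H - N - L - V: 32+28+3+10+25 = 98
W - S - H - N - V - L: 32+28+3+15+25 = 103
W - S - V - L - H - N: 32+22+25+7+3 = 89
W - S - V - L - N - H: 32+22+25+10+3 = 92
… (106 more)
W - S - V - N - H - L: 32+22+15+3+7 = 79  ← best
The minimum is 79.
One shortest path: W → S → V → N → H → L.

Minimum one-way distance = 79 m.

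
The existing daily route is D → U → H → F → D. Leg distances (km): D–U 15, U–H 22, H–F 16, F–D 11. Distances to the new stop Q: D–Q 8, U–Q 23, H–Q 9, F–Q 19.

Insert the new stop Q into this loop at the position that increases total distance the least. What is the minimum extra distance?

+10 km — insert Q between U and H.

Insertion cost between consecutive stops i–j is d(i,Q) + d(Q,j) − d(i,j):
  between D and U: 8 + 23 − 15 = 16
  between U and H: 23 + 9 − 22 = 10
  between H and F: 9 + 19 − 16 = 12
  between F and D: 19 + 8 − 11 = 16
Cheapest insertion is between U and H, adding 10.
New total = 64 + 10 = 74.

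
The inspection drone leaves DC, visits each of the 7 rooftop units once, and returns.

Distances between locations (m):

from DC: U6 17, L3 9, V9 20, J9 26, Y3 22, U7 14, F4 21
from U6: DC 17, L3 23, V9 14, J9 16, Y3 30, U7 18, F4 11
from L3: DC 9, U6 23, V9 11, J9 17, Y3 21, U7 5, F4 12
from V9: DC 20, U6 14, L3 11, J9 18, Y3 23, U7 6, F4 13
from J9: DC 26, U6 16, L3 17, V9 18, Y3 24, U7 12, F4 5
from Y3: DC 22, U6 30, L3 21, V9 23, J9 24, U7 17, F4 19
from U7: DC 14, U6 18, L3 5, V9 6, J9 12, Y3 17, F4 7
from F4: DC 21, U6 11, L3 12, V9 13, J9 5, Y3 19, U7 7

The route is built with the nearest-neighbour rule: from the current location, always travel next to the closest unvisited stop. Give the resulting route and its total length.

106 m along DC → L3 → U7 → V9 → F4 → J9 → U6 → Y3 → DC.

At DC the remaining stops are L3 9, U7 14, U6 17, V9 20, F4 21, Y3 22, J9 26; go to L3.
At L3 the remaining stops are U7 5, V9 11, F4 12, J9 17, Y3 21, U6 23; go to U7.
At U7 the remaining stops are V9 6, F4 7, J9 12, Y3 17, U6 18; go to V9.
At V9 the remaining stops are F4 13, U6 14, J9 18, Y3 23; go to F4.
At F4 the remaining stops are J9 5, U6 11, Y3 19; go to J9.
At J9 the remaining stops are U6 16, Y3 24; go to U6.
At U6 the remaining stops are Y3 30; go to Y3.
Return Y3→DC: 22.
Total = 9 + 5 + 6 + 13 + 5 + 16 + 30 + 22 = 106.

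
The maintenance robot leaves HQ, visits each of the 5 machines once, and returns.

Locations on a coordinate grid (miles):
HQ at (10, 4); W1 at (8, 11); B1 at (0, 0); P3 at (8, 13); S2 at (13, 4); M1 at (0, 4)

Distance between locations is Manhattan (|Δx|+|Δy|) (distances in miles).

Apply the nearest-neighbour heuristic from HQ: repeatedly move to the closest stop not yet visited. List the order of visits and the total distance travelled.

From HQ: distances to unvisited — S2=3, W1=9, M1=10, P3=11, B1=14. Nearest is S2 (3).
From S2: distances to unvisited — W1=12, M1=13, P3=14, B1=17. Nearest is W1 (12).
From W1: distances to unvisited — P3=2, M1=15, B1=19. Nearest is P3 (2).
From P3: distances to unvisited — M1=17, B1=21. Nearest is M1 (17).
From M1: distances to unvisited — B1=4. Nearest is B1 (4).
Return B1→HQ: 14.
Total = 3 + 12 + 2 + 17 + 4 + 14 = 52.

Nearest-neighbour total = 52 miles; route HQ → S2 → W1 → P3 → M1 → B1 → HQ.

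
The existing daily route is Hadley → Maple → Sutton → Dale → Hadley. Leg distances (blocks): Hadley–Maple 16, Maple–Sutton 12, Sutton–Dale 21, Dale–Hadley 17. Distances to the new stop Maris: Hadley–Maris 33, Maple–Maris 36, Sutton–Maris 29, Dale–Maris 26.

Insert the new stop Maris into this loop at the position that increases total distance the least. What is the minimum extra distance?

Insertion cost between consecutive stops i–j is d(i,Maris) + d(Maris,j) − d(i,j):
  between Hadley and Maple: 33 + 36 − 16 = 53
  between Maple and Sutton: 36 + 29 − 12 = 53
  between Sutton and Dale: 29 + 26 − 21 = 34
  between Dale and Hadley: 26 + 33 − 17 = 42
Cheapest insertion is between Sutton and Dale, adding 34.
New total = 66 + 34 = 100.

Adding 34 blocks by placing Maris on the Sutton–Dale leg.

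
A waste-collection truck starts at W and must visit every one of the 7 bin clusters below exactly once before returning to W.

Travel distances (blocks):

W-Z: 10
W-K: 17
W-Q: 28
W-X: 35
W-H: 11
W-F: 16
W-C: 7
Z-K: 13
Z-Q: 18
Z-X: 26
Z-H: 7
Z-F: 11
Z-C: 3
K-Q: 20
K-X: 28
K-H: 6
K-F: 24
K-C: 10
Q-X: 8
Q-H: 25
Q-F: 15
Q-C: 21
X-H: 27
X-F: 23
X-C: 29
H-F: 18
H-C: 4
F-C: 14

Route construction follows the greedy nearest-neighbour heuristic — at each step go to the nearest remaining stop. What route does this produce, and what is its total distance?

90 blocks along W → C → Z → H → K → Q → X → F → W.

At W the remaining stops are C 7, Z 10, H 11, F 16, K 17, Q 28, X 35; go to C.
At C the remaining stops are Z 3, H 4, K 10, F 14, Q 21, X 29; go to Z.
At Z the remaining stops are H 7, F 11, K 13, Q 18, X 26; go to H.
At H the remaining stops are K 6, F 18, Q 25, X 27; go to K.
At K the remaining stops are Q 20, F 24, X 28; go to Q.
At Q the remaining stops are X 8, F 15; go to X.
At X the remaining stops are F 23; go to F.
Return F→W: 16.
Total = 7 + 3 + 7 + 6 + 20 + 8 + 23 + 16 = 90.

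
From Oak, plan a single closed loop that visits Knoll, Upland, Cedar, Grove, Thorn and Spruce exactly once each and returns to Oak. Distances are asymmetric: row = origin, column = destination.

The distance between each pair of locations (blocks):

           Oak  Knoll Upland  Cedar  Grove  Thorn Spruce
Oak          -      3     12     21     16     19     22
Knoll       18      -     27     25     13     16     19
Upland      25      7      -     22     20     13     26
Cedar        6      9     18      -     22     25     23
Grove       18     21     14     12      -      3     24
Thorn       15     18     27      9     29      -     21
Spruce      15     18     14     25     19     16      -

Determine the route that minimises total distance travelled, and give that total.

Minimum total distance: 74 blocks.

Oak - Knoll - Upland - Cedar - Grove - Thorn - Spruce - Oak: 3+27+22+22+3+21+15 = 113
Oak - Knoll - Upland - Cedar - Grove - Spruce - Thorn - Oak: 3+27+22+22+24+16+15 = 129
Oak - Knoll - Upland - Cedar - Thorn - Grove - Spruce - Oak: 3+27+22+25+29+24+15 = 145
Oak - Knoll - Upland - Cedar - Thorn - Spruce - Grove - Oak: 3+27+22+25+21+19+18 = 135
Oak - Knoll - Upland - Cedar - Spruce - Grove - Thorn - Oak: 3+27+22+23+19+3+15 = 112
Oak - Knoll - Upland - Cedar - Spruce - Thorn - Grove - Oak: 3+27+22+23+16+29+18 = 138
Oak - Knoll - Upland - Grove - Cedar - Thorn - Spruce - Oak: 3+27+20+12+25+21+15 = 123
Oak - Knoll - Upland - Grove - Cedar - Spruce - Thorn - Oak: 3+27+20+12+23+16+15 = 116
… (712 more)
Oak - Knoll - Spruce - Upland - Grove - Thorn - Cedar - Oak: 3+19+14+20+3+9+6 = 74  ← best
The minimum is 74.
One optimal route: Oak → Knoll → Spruce → Upland → Grove → Thorn → Cedar → Oak.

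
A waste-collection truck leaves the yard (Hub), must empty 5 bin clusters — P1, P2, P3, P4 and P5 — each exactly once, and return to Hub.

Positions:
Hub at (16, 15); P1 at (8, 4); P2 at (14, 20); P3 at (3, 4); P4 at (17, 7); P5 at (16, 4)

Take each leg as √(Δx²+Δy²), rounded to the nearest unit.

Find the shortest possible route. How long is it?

Shortest round trip = 48.

Hub → P1 → P2 → P3 → P4 → P5 → Hub: 14+17+19+14+3+11 = 78
Hub → P1 → P2 → P3 → P5 → P4 → Hub: 14+17+19+13+3+8 = 74
Hub → P1 → P2 → P4 → P3 → P5 → Hub: 14+17+13+14+13+11 = 82
Hub → P1 → P2 → P4 → P5 → P3 → Hub: 14+17+13+3+13+17 = 77
Hub → P1 → P2 → P5 → P3 → P4 → Hub: 14+17+16+13+14+8 = 82
Hub → P1 → P2 → P5 → P4 → P3 → Hub: 14+17+16+3+14+17 = 81
Hub → P1 → P3 → P2 → P4 → P5 → Hub: 14+5+19+13+3+11 = 65
Hub → P1 → P3 → P2 → P5 → P4 → Hub: 14+5+19+16+3+8 = 65
Hub → P1 → P3 → P4 → P2 → P5 → Hub: 14+5+14+13+16+11 = 73
Hub → P1 → P3 → P4 → P5 → P2 → Hub: 14+5+14+3+16+5 = 57
Hub → P1 → P3 → P5 → P2 → P4 → Hub: 14+5+13+16+13+8 = 69
Hub → P1 → P3 → P5 → P4 → P2 → Hub: 14+5+13+3+13+5 = 53
Hub → P1 → P4 → P2 → P3 → P5 → Hub: 14+9+13+19+13+11 = 79
Hub → P1 → P4 → P2 → P5 → P3 → Hub: 14+9+13+16+13+17 = 82
… (46 more)
Hub → P2 → P3 → P1 → P5 → P4 → Hub: 5+19+5+8+3+8 = 48  ← best
The minimum is 48.
One optimal route: Hub → P2 → P3 → P1 → P5 → P4 → Hub (or its reverse).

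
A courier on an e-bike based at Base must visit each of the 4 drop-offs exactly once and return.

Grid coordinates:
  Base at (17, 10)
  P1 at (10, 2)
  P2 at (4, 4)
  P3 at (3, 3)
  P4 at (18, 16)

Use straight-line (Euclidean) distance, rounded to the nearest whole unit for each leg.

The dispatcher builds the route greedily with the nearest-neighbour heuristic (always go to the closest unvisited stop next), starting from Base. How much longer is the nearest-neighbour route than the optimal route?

2 longer than the optimal tour.

Base: P4=6, P1=11, P2=14, P3=16 ⇒ P4
P4: P1=16, P2=18, P3=20 ⇒ P1
P1: P2=6, P3=7 ⇒ P2
P2: P3=1 ⇒ P3
NN route Base → P4 → P1 → P2 → P3 → Base costs 45.
Optimal: Base → P1 → P3 → P2 → P4 → Base costs 43 (by enumerating all 12 distinct tours).
Excess = 45 − 43 = 2.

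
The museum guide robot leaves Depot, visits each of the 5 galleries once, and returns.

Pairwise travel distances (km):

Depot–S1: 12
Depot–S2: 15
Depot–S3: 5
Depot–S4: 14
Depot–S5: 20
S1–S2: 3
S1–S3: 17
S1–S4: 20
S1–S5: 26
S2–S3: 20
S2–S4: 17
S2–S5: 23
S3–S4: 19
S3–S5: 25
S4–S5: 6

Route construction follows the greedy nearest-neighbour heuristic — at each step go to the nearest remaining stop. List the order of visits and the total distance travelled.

68 km along Depot → S3 → S1 → S2 → S4 → S5 → Depot.

Depot → [S3:5 / S1:12 / S4:14 / S2:15 / S5:20] → S3 (5)
S3 → [S1:17 / S4:19 / S2:20 / S5:25] → S1 (17)
S1 → [S2:3 / S4:20 / S5:26] → S2 (3)
S2 → [S4:17 / S5:23] → S4 (17)
S4 → [S5:6] → S5 (6)
Return S5→Depot: 20.
Total = 5 + 17 + 3 + 17 + 6 + 20 = 68.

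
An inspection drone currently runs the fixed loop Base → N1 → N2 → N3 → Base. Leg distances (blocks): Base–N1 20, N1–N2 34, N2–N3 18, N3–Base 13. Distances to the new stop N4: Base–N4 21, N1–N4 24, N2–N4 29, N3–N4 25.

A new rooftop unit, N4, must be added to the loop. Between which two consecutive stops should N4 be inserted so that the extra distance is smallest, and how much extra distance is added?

Minimum extra distance: 19 blocks, inserting N4 between N1 and N2.

Insertion cost between consecutive stops i–j is d(i,N4) + d(N4,j) − d(i,j):
  between Base and N1: 21 + 24 − 20 = 25
  between N1 and N2: 24 + 29 − 34 = 19
  between N2 and N3: 29 + 25 − 18 = 36
  between N3 and Base: 25 + 21 − 13 = 33
Cheapest insertion is between N1 and N2, adding 19.
New total = 85 + 19 = 104.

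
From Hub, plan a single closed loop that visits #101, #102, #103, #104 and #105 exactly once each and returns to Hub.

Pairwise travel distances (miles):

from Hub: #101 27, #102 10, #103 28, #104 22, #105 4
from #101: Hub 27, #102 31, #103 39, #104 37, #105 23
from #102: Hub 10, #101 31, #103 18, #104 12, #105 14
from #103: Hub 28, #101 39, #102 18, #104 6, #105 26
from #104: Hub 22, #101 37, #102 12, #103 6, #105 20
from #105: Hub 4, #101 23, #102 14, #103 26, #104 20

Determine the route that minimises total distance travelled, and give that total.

Hub - #101 - #102 - #103 - #104 - #105 - Hub: 27+31+18+6+20+4 = 106
Hub - #101 - #102 - #103 - #105 - #104 - Hub: 27+31+18+26+20+22 = 144
Hub - #101 - #102 - #104 - #103 - #105 - Hub: 27+31+12+6+26+4 = 106
Hub - #101 - #102 - #104 - #105 - #103 - Hub: 27+31+12+20+26+28 = 144
Hub - #101 - #102 - #105 - #103 - #104 - Hub: 27+31+14+26+6+22 = 126
Hub - #101 - #102 - #105 - #104 - #103 - Hub: 27+31+14+20+6+28 = 126
Hub - #101 - #103 - #102 - #104 - #105 - Hub: 27+39+18+12+20+4 = 120
Hub - #101 - #103 - #102 - #105 - #104 - Hub: 27+39+18+14+20+22 = 140
Hub - #101 - #103 - #104 - #102 - #105 - Hub: 27+39+6+12+14+4 = 102
Hub - #101 - #103 - #104 - #105 - #102 - Hub: 27+39+6+20+14+10 = 116
Hub - #101 - #103 - #105 - #102 - #104 - Hub: 27+39+26+14+12+22 = 140
Hub - #101 - #103 - #105 - #104 - #102 - Hub: 27+39+26+20+12+10 = 134
Hub - #101 - #104 - #102 - #103 - #105 - Hub: 27+37+12+18+26+4 = 124
Hub - #101 - #104 - #102 - #105 - #103 - Hub: 27+37+12+14+26+28 = 144
… (46 more)
Hub - #102 - #104 - #103 - #101 - #105 - Hub: 10+12+6+39+23+4 = 94  ← best
The minimum is 94.
One optimal route: Hub → #102 → #104 → #103 → #101 → #105 → Hub (or its reverse).

Minimum total distance: 94 miles.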